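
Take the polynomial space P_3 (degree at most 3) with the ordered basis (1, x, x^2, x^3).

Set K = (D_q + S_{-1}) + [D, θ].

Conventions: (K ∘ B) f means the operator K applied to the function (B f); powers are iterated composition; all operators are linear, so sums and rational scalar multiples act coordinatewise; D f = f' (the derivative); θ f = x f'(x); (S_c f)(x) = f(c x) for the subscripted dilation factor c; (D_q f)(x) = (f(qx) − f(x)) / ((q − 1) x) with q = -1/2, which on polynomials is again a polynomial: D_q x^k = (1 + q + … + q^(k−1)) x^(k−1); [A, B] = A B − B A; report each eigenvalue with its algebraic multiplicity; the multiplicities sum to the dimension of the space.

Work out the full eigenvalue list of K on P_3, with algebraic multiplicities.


image of 1: 1
image of x: -x + 2
image of x^2: x^2 + (5/2)x
image of x^3: -x^3 + (15/4)x^2
the matrix is upper triangular; its diagonal is (1, -1, 1, -1)
for a triangular matrix the eigenvalues are the diagonal entries, with algebraic multiplicity their repetition count

λ = -1 (multiplicity 2), λ = 1 (multiplicity 2)


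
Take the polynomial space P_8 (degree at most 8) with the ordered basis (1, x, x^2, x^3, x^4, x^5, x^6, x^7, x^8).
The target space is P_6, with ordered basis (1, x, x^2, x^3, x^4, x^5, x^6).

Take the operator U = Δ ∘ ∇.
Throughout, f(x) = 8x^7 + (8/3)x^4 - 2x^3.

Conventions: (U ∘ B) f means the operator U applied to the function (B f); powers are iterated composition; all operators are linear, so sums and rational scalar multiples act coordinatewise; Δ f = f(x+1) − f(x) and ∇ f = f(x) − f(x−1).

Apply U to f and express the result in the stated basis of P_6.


the result is g(x) = 336x^5 + 560x^3 + 32x^2 + 100x + 16/3

∇ f = 56x^6 - 168x^5 + 280x^4 - (808/3)x^3 + 146x^2 - (118/3)x + 10/3
Δ ∇ f = 336x^5 + 560x^3 + 32x^2 + 100x + 16/3


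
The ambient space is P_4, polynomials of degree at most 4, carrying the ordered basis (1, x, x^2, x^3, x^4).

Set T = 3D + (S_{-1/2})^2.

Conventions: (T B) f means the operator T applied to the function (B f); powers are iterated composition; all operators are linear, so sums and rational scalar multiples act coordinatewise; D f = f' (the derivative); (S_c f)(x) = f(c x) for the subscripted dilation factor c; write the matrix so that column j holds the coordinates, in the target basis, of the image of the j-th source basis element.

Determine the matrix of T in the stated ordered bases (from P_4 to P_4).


image of 1: 1
image of x: (1/4)x + 3
image of x^2: (1/16)x^2 + 6x
image of x^3: (1/64)x^3 + 9x^2
image of x^4: (1/256)x^4 + 12x^3
each image's coordinates form column j of the matrix

the matrix is [[1, 3, 0, 0, 0]; [0, 1/4, 6, 0, 0]; [0, 0, 1/16, 9, 0]; [0, 0, 0, 1/64, 12]; [0, 0, 0, 0, 1/256]] (rows listed top to bottom)


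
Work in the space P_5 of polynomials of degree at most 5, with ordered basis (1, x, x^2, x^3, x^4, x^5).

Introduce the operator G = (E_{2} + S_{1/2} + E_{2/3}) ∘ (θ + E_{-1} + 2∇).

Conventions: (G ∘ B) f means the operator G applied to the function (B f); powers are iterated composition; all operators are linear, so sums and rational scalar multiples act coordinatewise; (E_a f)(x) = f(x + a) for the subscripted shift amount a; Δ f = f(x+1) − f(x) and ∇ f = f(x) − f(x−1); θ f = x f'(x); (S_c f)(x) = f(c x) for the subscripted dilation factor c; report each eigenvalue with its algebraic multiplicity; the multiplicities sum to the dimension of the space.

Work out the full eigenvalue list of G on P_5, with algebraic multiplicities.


λ = 3 (multiplicity 1), λ = 5 (multiplicity 1), λ = 27/4 (multiplicity 1), λ = 17/2 (multiplicity 1), λ = 165/16 (multiplicity 1), λ = 195/16 (multiplicity 1)

image of 1: 3
image of x: 5x + 25/3
image of x^2: (27/4)x^2 + 21x + 47/3
image of x^3: (17/2)x^3 + (155/4)x^2 + (371/6)x + 1121/27
image of x^4: (165/16)x^4 + (371/6)x^3 + (911/6)x^2 + (5326/27)x + 7709/81
image of x^5: (195/16)x^5 + (1445/16)x^4 + (1195/4)x^3 + (10325/18)x^2 + (30205/54)x + 6073/27
the matrix is upper triangular; its diagonal is (3, 5, 27/4, 17/2, 165/16, 195/16)
for a triangular matrix the eigenvalues are the diagonal entries, with algebraic multiplicity their repetition count


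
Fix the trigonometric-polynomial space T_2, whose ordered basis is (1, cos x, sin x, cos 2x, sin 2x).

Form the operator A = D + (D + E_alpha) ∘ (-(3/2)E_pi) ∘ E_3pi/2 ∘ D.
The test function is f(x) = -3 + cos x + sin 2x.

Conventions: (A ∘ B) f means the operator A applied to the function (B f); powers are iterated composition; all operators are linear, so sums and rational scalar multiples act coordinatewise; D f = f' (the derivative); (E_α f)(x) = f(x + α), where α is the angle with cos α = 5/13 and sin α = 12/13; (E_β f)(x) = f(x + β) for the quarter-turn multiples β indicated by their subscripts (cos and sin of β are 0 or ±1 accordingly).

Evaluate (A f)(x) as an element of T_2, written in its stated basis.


the image equals g(x) = (15/26)cos x - (101/26)sin x - (19/169)cos 2x - (1374/169)sin 2x

D f = -sin x + 2cos 2x
D f = -sin x + 2cos 2x
E_3pi/2 D f = cos x - 2cos 2x
E_pi (E_3pi/2 ∘ D) f = -cos x - 2cos 2x
(-(3/2)E_pi) (E_3pi/2 ∘ D) f = (3/2)cos x + 3cos 2x
D (-(3/2)E_pi) (E_3pi/2 ∘ D) f = -(3/2)sin x - 6sin 2x
E_alpha (-(3/2)E_pi) (E_3pi/2 ∘ D) f = (15/26)cos x - (18/13)sin x - (357/169)cos 2x - (360/169)sin 2x
(D + E_alpha) (-(3/2)E_pi) (E_3pi/2 ∘ D) f = (15/26)cos x - (75/26)sin x - (357/169)cos 2x - (1374/169)sin 2x
(D + (D + E_alpha) ∘ (-(3/2)E_pi) ∘ E_3pi/2 ∘ D) f = (15/26)cos x - (101/26)sin x - (19/169)cos 2x - (1374/169)sin 2x


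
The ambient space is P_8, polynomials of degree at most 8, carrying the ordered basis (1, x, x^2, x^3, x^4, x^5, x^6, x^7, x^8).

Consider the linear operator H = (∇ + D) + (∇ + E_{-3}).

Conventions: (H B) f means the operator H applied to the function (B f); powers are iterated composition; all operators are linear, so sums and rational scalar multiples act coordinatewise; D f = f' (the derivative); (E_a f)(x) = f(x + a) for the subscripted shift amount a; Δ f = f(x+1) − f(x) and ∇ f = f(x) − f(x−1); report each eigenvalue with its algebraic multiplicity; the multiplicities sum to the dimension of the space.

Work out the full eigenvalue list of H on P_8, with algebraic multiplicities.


λ = 1 (multiplicity 9)

image of 1: 1
image of x: x
image of x^2: x^2 + 7
image of x^3: x^3 + 21x - 25
image of x^4: x^4 + 42x^2 - 100x + 79
image of x^5: x^5 + 70x^3 - 250x^2 + 395x - 241
image of x^6: x^6 + 105x^4 - 500x^3 + 1185x^2 - 1446x + 727
image of x^7: x^7 + 147x^5 - 875x^4 + 2765x^3 - 5061x^2 + 5089x - 2185
image of x^8: x^8 + 196x^6 - 1400x^5 + 5530x^4 - 13496x^3 + 20356x^2 - 17480x + 6559
the matrix is upper triangular; its diagonal is (1, 1, 1, 1, 1, 1, 1, 1, 1)
for a triangular matrix the eigenvalues are the diagonal entries, with algebraic multiplicity their repetition count


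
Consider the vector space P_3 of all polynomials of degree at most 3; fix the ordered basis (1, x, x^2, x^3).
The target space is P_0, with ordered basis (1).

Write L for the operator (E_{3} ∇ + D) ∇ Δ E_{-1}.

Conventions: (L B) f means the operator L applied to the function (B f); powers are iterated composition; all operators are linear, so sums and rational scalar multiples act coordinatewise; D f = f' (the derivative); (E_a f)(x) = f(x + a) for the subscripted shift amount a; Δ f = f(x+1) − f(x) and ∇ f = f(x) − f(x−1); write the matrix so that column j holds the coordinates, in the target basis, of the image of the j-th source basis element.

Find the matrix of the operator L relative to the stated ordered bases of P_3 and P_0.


the matrix is [[0, 0, 0, 12]] (rows listed top to bottom)

image of 1: 0
image of x: 0
image of x^2: 0
image of x^3: 12
each image's coordinates form column j of the matrix


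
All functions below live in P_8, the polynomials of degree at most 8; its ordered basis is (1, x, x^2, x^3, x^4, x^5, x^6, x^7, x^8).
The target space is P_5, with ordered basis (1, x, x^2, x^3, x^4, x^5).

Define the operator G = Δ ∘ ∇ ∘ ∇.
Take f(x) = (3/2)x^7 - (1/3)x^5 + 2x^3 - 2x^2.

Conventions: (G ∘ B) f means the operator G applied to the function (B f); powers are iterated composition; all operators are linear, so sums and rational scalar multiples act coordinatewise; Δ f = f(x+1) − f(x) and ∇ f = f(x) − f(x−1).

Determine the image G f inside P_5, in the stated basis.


the result is g(x) = 315x^4 - 630x^3 + 925x^2 - 610x + 191

∇ f = (21/2)x^6 - (63/2)x^5 + (305/6)x^4 - (295/6)x^3 + (205/6)x^2 - (113/6)x + 31/6
∇ ∇ f = 63x^5 - 315x^4 + (2185/3)x^3 - 925x^2 + (1919/3)x - 195
Δ ∇ ∇ f = 315x^4 - 630x^3 + 925x^2 - 610x + 191


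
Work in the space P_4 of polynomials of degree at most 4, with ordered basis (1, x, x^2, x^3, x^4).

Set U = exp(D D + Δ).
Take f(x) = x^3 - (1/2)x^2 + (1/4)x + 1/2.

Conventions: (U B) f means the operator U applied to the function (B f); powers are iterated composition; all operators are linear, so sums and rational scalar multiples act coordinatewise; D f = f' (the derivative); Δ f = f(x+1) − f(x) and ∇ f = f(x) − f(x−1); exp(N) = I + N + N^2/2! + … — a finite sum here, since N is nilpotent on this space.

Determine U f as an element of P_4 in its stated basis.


g(x) = x^3 + (5/2)x^2 + (45/4)x + 39/4

order-1 term: 3x^2 + 8x - 1/4
order-2 term: 3x + 17/2
order-3 term: 1
the series for exp(D D + Δ) f terminates at order 3
exp(D D + Δ) f = x^3 + (5/2)x^2 + (45/4)x + 39/4


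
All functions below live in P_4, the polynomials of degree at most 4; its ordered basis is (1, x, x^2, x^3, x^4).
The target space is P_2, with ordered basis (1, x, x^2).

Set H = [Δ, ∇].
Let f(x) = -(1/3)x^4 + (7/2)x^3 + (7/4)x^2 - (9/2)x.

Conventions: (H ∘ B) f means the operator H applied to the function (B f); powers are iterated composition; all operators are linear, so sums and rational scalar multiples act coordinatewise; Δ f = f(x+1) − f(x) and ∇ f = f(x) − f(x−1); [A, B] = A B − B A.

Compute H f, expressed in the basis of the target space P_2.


∇ f = -(4/3)x^3 + (25/2)x^2 - (25/3)x - 29/12
Δ ∇ f = -4x^2 + 21x + 17/6
Δ f = -(4/3)x^3 + (17/2)x^2 + (38/3)x + 5/12
∇ Δ f = -4x^2 + 21x + 17/6
[Δ, ∇] f = 0

g(x) = 0


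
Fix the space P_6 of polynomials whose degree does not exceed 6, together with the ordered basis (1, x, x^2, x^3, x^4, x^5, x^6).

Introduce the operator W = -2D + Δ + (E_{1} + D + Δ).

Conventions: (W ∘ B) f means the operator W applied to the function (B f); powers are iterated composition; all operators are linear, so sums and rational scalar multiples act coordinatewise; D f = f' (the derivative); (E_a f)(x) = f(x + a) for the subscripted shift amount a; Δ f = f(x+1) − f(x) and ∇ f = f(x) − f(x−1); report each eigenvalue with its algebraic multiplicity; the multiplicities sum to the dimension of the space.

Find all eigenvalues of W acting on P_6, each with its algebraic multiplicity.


λ = 1 (multiplicity 7)

image of 1: 1
image of x: x + 2
image of x^2: x^2 + 4x + 3
image of x^3: x^3 + 6x^2 + 9x + 3
image of x^4: x^4 + 8x^3 + 18x^2 + 12x + 3
image of x^5: x^5 + 10x^4 + 30x^3 + 30x^2 + 15x + 3
image of x^6: x^6 + 12x^5 + 45x^4 + 60x^3 + 45x^2 + 18x + 3
the matrix is upper triangular; its diagonal is (1, 1, 1, 1, 1, 1, 1)
for a triangular matrix the eigenvalues are the diagonal entries, with algebraic multiplicity their repetition count


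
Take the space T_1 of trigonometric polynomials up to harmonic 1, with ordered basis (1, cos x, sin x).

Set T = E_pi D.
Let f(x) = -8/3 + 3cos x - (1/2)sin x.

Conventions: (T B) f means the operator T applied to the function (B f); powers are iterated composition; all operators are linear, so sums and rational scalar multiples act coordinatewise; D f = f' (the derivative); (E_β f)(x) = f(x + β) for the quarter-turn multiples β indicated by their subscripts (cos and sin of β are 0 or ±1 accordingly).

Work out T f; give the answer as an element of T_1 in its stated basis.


D f = -(1/2)cos x - 3sin x
E_pi D f = (1/2)cos x + 3sin x

the image equals g(x) = (1/2)cos x + 3sin x


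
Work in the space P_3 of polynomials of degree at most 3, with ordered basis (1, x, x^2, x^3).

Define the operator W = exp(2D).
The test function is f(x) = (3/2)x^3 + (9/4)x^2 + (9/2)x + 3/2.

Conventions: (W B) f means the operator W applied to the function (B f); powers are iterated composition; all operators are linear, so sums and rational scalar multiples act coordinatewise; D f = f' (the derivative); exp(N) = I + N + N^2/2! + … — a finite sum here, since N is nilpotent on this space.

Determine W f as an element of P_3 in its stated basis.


g(x) = (3/2)x^3 + (45/4)x^2 + (63/2)x + 63/2

order-1 term: 9x^2 + 9x + 9
order-2 term: 18x + 9
order-3 term: 12
the series for exp(2D) f terminates at order 3
exp(2D) f = (3/2)x^3 + (45/4)x^2 + (63/2)x + 63/2


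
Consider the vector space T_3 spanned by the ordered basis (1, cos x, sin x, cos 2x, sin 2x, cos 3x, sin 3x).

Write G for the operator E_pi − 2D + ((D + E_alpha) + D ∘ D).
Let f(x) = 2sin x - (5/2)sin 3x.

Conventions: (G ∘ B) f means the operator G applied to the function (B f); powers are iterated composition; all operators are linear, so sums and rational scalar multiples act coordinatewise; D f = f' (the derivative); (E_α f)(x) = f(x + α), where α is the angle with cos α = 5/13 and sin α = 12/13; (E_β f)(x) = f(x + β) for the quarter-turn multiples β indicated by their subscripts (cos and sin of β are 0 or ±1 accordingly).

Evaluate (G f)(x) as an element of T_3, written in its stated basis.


the image equals g(x) = -(2/13)cos x - (42/13)sin x + (37095/4394)cos 3x + (120025/4394)sin 3x

E_pi f = -2sin x + (5/2)sin 3x
D f = 2cos x - (15/2)cos 3x
(-2D) f = -4cos x + 15cos 3x
D f = 2cos x - (15/2)cos 3x
E_alpha f = (24/13)cos x + (10/13)sin x + (2070/2197)cos 3x + (10175/4394)sin 3x
(D + E_alpha) f = (50/13)cos x + (10/13)sin x - (28815/4394)cos 3x + (10175/4394)sin 3x
D f = 2cos x - (15/2)cos 3x
D D f = -2sin x + (45/2)sin 3x
((D + E_alpha) + D ∘ D) f = (50/13)cos x - (16/13)sin x - (28815/4394)cos 3x + (54520/2197)sin 3x
(E_pi − 2D + ((D + E_alpha) + D ∘ D)) f = -(2/13)cos x - (42/13)sin x + (37095/4394)cos 3x + (120025/4394)sin 3x


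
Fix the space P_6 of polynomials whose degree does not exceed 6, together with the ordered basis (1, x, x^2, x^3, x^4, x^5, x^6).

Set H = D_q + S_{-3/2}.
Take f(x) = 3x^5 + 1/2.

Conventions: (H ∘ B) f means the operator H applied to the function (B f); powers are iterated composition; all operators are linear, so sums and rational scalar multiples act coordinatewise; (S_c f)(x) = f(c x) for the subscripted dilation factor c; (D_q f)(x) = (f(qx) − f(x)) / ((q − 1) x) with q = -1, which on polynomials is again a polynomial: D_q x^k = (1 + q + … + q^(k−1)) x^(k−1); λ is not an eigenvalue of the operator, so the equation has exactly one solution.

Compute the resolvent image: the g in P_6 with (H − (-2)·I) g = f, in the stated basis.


the result is g(x) = -(96/179)x^5 + (1536/20227)x^4 + 1/6

write g with unknown coordinates in the stated basis and equate coefficients in (H − (-2)·I) g = f
solving from the highest basis element down gives g = -(96/179)x^5 + (1536/20227)x^4 + 1/6
check: H g = (729/179)x^5 - (3072/20227)x^4 + 1/6
so H g − (-2)·g = 3x^5 + 1/2 = f ✓


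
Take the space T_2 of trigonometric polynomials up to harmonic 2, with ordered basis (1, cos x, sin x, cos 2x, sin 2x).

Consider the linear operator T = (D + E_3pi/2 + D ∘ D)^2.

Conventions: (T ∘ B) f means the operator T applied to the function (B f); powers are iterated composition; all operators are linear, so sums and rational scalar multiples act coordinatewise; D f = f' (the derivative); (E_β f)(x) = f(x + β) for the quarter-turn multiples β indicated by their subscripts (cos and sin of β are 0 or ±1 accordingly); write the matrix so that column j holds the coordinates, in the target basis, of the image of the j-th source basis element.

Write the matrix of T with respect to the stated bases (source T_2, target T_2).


the matrix is [[1, 0, 0, 0, 0]; [0, 1, 0, 0, 0]; [0, 0, 1, 0, 0]; [0, 0, 0, 21, -20]; [0, 0, 0, 20, 21]] (rows listed top to bottom)

image of 1: 1
image of cos x: cos x
image of sin x: sin x
image of cos 2x: 21cos 2x + 20sin 2x
image of sin 2x: -20cos 2x + 21sin 2x
each image's coordinates form column j of the matrix


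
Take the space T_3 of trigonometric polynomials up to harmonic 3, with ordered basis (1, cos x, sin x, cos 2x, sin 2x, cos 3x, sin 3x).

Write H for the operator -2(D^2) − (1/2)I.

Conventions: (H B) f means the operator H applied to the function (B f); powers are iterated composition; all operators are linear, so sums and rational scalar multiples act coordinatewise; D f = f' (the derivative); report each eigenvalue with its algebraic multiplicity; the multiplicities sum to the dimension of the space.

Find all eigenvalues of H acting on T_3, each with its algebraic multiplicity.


λ = -1/2 (multiplicity 1), λ = 3/2 (multiplicity 2), λ = 15/2 (multiplicity 2), λ = 35/2 (multiplicity 2)

image of 1: -1/2
image of cos x: (3/2)cos x
image of sin x: (3/2)sin x
image of cos 2x: (15/2)cos 2x
image of sin 2x: (15/2)sin 2x
image of cos 3x: (35/2)cos 3x
image of sin 3x: (35/2)sin 3x
the matrix is diagonal; its diagonal is (-1/2, 3/2, 3/2, 15/2, 15/2, 35/2, 35/2)
for a triangular matrix the eigenvalues are the diagonal entries, with algebraic multiplicity their repetition count


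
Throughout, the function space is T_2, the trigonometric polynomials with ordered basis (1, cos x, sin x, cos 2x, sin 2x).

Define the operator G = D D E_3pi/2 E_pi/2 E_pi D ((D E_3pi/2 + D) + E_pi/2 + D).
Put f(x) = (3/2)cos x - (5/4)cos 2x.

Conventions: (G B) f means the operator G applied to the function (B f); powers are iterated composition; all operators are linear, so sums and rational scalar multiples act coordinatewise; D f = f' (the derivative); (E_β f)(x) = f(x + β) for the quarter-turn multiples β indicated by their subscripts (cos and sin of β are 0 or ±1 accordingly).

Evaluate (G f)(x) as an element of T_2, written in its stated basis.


g(x) = -(9/2)cos x - (3/2)sin x - 20cos 2x + 10sin 2x

E_3pi/2 f = (3/2)sin x + (5/4)cos 2x
D E_3pi/2 f = (3/2)cos x - (5/2)sin 2x
D f = -(3/2)sin x + (5/2)sin 2x
(D E_3pi/2 + D) f = (3/2)cos x - (3/2)sin x
E_pi/2 f = -(3/2)sin x + (5/4)cos 2x
D f = -(3/2)sin x + (5/2)sin 2x
((D E_3pi/2 + D) + E_pi/2 + D) f = (3/2)cos x - (9/2)sin x + (5/4)cos 2x + (5/2)sin 2x
D ((D E_3pi/2 + D) + E_pi/2 + D) f = -(9/2)cos x - (3/2)sin x + 5cos 2x - (5/2)sin 2x
E_pi D ((D E_3pi/2 + D) + E_pi/2 + D) f = (9/2)cos x + (3/2)sin x + 5cos 2x - (5/2)sin 2x
E_pi/2 E_pi D ((D E_3pi/2 + D) + E_pi/2 + D) f = (3/2)cos x - (9/2)sin x - 5cos 2x + (5/2)sin 2x
E_3pi/2 E_pi/2 E_pi D ((D E_3pi/2 + D) + E_pi/2 + D) f = (9/2)cos x + (3/2)sin x + 5cos 2x - (5/2)sin 2x
D (E_3pi/2 E_pi/2 E_pi) D ((D E_3pi/2 + D) + E_pi/2 + D) f = (3/2)cos x - (9/2)sin x - 5cos 2x - 10sin 2x
D D (E_3pi/2 E_pi/2 E_pi) D ((D E_3pi/2 + D) + E_pi/2 + D) f = -(9/2)cos x - (3/2)sin x - 20cos 2x + 10sin 2x


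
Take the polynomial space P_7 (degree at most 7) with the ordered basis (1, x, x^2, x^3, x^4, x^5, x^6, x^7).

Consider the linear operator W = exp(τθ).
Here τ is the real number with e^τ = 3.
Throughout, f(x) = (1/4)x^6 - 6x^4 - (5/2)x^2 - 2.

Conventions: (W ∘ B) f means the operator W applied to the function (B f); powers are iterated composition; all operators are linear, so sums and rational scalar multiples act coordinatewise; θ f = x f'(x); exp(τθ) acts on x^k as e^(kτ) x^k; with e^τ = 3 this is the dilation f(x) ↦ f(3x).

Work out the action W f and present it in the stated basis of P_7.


g(x) = (729/4)x^6 - 486x^4 - (45/2)x^2 - 2

exp(τθ) x^k = e^(kτ) x^k; with e^τ = 3 this sends x^k to 3^k x^k
x^2 ↦ 9 x^2
x^4 ↦ 81 x^4
x^6 ↦ 729 x^6
applying this coordinatewise to f: exp(τθ) f = (729/4)x^6 - 486x^4 - (45/2)x^2 - 2


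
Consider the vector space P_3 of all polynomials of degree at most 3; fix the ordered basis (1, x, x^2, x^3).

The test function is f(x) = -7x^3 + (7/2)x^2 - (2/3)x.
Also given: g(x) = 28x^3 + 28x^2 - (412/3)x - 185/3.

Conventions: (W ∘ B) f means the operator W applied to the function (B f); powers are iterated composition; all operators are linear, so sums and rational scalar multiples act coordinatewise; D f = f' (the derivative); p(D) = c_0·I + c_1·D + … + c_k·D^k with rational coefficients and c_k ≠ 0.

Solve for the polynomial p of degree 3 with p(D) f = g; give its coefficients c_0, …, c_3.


c_0 = -4, c_1 = -2, c_2 = 3, c_3 = 2

D^0 f = -7x^3 + (7/2)x^2 - (2/3)x
D^1 f = -21x^2 + 7x - 2/3
D^2 f = -42x + 7
D^3 f = -42
matching coefficients of g against c_0 f + c_1 Df + … from the top degree down determines the c_i
solution: c_0 = -4, c_1 = -2, c_2 = 3, c_3 = 2


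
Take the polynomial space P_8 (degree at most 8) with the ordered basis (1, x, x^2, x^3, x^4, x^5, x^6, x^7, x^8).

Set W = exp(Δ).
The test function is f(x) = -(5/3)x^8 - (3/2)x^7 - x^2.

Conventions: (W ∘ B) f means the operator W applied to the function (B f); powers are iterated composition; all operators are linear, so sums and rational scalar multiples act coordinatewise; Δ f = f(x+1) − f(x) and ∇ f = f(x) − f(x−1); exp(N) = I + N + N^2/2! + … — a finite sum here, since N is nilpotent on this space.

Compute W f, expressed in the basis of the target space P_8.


order-1 term: -(40/3)x^7 - (343/6)x^6 - (749/6)x^5 - (1015/6)x^4 - (875/6)x^3 - (469/6)x^2 - (155/6)x - 25/6
order-2 term: -(140/3)x^6 - (623/2)x^5 - (5845/6)x^4 - (3535/2)x^3 - (11515/6)x^2 - (2331/2)x - 1843/6
order-3 term: -(280/3)x^5 - (1505/2)x^4 - (7945/3)x^3 - (9975/2)x^2 - (14875/3)x - 4123/2
order-4 term: -(350/3)x^4 - (5915/6)x^3 - (10045/3)x^2 - (32095/6)x - 3360
order-5 term: -(280/3)x^3 - (1463/2)x^2 - (12145/6)x - 1960
order-6 term: -(140/3)x^2 - (581/2)x - 2849/6
order-7 term: -(40/3)x - 289/6
order-8 term: -5/3
the series for exp(Δ) f terminates at order 8
exp(Δ) f = -(5/3)x^8 - (89/6)x^7 - (623/6)x^6 - (1589/3)x^5 - (4025/2)x^4 - (33845/6)x^3 - (33337/3)x^2 - (82961/6)x - 16435/2

the image equals g(x) = -(5/3)x^8 - (89/6)x^7 - (623/6)x^6 - (1589/3)x^5 - (4025/2)x^4 - (33845/6)x^3 - (33337/3)x^2 - (82961/6)x - 16435/2


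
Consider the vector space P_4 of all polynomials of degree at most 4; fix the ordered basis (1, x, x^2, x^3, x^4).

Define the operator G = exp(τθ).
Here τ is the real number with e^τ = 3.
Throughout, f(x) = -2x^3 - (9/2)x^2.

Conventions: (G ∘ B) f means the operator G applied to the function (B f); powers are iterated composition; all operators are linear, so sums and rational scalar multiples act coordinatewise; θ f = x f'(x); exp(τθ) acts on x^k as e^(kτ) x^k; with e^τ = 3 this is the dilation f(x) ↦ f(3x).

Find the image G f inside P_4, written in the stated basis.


g(x) = -54x^3 - (81/2)x^2

exp(τθ) x^k = e^(kτ) x^k; with e^τ = 3 this sends x^k to 3^k x^k
x^2 ↦ 9 x^2
x^3 ↦ 27 x^3
applying this coordinatewise to f: exp(τθ) f = -54x^3 - (81/2)x^2


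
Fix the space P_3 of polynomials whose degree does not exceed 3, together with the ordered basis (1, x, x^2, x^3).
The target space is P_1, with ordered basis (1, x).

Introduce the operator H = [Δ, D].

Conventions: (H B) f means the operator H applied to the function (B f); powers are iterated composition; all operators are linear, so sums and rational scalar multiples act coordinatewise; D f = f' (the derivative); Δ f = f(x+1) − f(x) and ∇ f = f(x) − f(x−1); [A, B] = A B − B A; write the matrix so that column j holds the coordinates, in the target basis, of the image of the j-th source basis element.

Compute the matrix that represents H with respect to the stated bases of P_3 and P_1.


image of 1: 0
image of x: 0
image of x^2: 0
image of x^3: 0
each image's coordinates form column j of the matrix

the matrix is [[0, 0, 0, 0]; [0, 0, 0, 0]] (rows listed top to bottom)


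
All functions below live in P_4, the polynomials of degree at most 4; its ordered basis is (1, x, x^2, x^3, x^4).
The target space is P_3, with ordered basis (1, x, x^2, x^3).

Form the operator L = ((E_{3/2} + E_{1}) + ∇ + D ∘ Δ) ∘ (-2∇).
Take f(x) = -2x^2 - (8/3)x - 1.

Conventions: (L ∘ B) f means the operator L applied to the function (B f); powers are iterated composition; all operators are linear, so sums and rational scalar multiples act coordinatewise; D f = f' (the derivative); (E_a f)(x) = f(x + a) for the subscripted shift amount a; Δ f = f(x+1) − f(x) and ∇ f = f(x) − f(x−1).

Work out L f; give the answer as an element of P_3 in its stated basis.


the image equals g(x) = 16x + 92/3

∇ f = -4x - 2/3
(-2∇) f = 8x + 4/3
E_{3/2} (-2∇) f = 8x + 40/3
E_{1} (-2∇) f = 8x + 28/3
(E_{3/2} + E_{1}) (-2∇) f = 16x + 68/3
∇ (-2∇) f = 8
Δ (-2∇) f = 8
D Δ (-2∇) f = 0
((E_{3/2} + E_{1}) + ∇ + D ∘ Δ) (-2∇) f = 16x + 92/3


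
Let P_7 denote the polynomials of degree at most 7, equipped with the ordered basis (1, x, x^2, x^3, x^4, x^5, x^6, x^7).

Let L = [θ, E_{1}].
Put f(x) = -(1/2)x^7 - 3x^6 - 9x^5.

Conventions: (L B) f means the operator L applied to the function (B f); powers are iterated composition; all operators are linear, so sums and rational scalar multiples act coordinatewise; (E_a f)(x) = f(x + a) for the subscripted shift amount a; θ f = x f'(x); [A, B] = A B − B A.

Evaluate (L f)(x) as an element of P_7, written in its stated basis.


E_{1} f = -(1/2)x^7 - (13/2)x^6 - (75/2)x^5 - (215/2)x^4 - (335/2)x^3 - (291/2)x^2 - (133/2)x - 25/2
θ E_{1} f = -(7/2)x^7 - 39x^6 - (375/2)x^5 - 430x^4 - (1005/2)x^3 - 291x^2 - (133/2)x
θ f = -(7/2)x^7 - 18x^6 - 45x^5
E_{1} θ f = -(7/2)x^7 - (85/2)x^6 - (453/2)x^5 - (1235/2)x^4 - (1865/2)x^3 - (1587/2)x^2 - (715/2)x - 133/2
[θ, E_{1}] f = (7/2)x^6 + 39x^5 + (375/2)x^4 + 430x^3 + (1005/2)x^2 + 291x + 133/2

the result is g(x) = (7/2)x^6 + 39x^5 + (375/2)x^4 + 430x^3 + (1005/2)x^2 + 291x + 133/2


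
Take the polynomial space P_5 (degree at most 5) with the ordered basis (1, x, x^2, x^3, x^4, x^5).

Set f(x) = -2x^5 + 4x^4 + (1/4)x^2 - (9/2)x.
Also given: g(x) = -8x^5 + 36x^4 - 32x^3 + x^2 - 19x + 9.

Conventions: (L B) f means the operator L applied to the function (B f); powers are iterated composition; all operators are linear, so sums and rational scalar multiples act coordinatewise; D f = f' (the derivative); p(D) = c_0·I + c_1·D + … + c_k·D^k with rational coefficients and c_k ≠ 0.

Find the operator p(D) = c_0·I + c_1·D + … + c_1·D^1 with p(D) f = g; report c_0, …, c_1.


p(D) = 4·I − 2·D, i.e. c_0 = 4, c_1 = -2

D^0 f = -2x^5 + 4x^4 + (1/4)x^2 - (9/2)x
D^1 f = -10x^4 + 16x^3 + (1/2)x - 9/2
matching coefficients of g against c_0 f + c_1 Df + … from the top degree down determines the c_i
solution: c_0 = 4, c_1 = -2


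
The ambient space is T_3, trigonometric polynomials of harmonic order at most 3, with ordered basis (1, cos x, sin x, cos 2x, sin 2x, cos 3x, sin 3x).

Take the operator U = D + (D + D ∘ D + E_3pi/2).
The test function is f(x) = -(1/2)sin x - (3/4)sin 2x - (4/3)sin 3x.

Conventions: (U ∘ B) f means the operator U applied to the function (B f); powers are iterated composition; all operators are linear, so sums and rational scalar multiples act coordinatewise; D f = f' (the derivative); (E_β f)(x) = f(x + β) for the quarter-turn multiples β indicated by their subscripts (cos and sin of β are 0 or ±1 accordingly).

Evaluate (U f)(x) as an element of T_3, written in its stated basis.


the result is g(x) = -(1/2)cos x + (1/2)sin x - 3cos 2x + (15/4)sin 2x - (28/3)cos 3x + 12sin 3x

D f = -(1/2)cos x - (3/2)cos 2x - 4cos 3x
D f = -(1/2)cos x - (3/2)cos 2x - 4cos 3x
D f = -(1/2)cos x - (3/2)cos 2x - 4cos 3x
D D f = (1/2)sin x + 3sin 2x + 12sin 3x
E_3pi/2 f = (1/2)cos x + (3/4)sin 2x - (4/3)cos 3x
(D + D ∘ D + E_3pi/2) f = (1/2)sin x - (3/2)cos 2x + (15/4)sin 2x - (16/3)cos 3x + 12sin 3x
(D + (D + D ∘ D + E_3pi/2)) f = -(1/2)cos x + (1/2)sin x - 3cos 2x + (15/4)sin 2x - (28/3)cos 3x + 12sin 3x


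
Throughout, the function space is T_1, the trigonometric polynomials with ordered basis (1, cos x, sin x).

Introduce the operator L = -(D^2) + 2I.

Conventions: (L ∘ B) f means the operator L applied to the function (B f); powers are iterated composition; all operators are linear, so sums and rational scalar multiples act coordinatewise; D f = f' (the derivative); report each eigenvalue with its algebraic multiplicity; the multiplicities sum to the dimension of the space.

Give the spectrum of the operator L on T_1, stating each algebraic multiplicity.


image of 1: 2
image of cos x: 3cos x
image of sin x: 3sin x
the matrix is diagonal; its diagonal is (2, 3, 3)
for a triangular matrix the eigenvalues are the diagonal entries, with algebraic multiplicity their repetition count

λ = 2 (multiplicity 1), λ = 3 (multiplicity 2)


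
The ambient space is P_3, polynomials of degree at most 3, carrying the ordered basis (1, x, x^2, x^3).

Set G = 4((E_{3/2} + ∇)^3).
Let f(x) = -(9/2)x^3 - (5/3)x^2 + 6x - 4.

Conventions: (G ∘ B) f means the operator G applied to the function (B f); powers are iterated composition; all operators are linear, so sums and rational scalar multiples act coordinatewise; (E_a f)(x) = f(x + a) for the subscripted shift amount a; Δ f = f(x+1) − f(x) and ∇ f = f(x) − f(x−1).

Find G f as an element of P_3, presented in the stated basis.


the result is g(x) = -18x^3 - (1235/3)x^2 - (4607/2)x - 12189/4

E_{3/2} f = -(9/2)x^3 - (263/12)x^2 - (235/8)x - 223/16
∇ f = -(27/2)x^2 + (61/6)x + 19/6
(E_{3/2} + ∇) f = -(9/2)x^3 - (425/12)x^2 - (461/24)x - 517/48
E_{3/2} (E_{3/2} + ∇) f = -(9/2)x^3 - (167/3)x^2 - (935/6)x - 3227/24
∇ (E_{3/2} + ∇) f = -(27/2)x^2 - (172/3)x + 281/24
(E_{3/2} + ∇) (E_{3/2} + ∇) f = -(9/2)x^3 - (415/6)x^2 - (1279/6)x - 491/4
E_{3/2} (E_{3/2} + ∇) (E_{3/2} + ∇) f = -(9/2)x^3 - (1073/12)x^2 - (10825/24)x - 9813/16
∇ (E_{3/2} + ∇) (E_{3/2} + ∇) f = -(27/2)x^2 - (749/6)x - 297/2
(E_{3/2} + ∇) (E_{3/2} + ∇) (E_{3/2} + ∇) f = -(9/2)x^3 - (1235/12)x^2 - (4607/8)x - 12189/16
(4((E_{3/2} + ∇)^3)) f = -18x^3 - (1235/3)x^2 - (4607/2)x - 12189/4


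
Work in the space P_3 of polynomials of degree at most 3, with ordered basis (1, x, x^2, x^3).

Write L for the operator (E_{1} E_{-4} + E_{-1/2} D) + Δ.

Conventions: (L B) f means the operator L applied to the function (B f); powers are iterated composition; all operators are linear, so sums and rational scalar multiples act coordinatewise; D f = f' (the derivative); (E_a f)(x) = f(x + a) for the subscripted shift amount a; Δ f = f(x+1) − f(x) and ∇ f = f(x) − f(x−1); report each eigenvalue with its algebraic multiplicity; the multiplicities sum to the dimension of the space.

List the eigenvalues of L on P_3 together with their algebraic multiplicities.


image of 1: 1
image of x: x - 1
image of x^2: x^2 - 2x + 9
image of x^3: x^3 - 3x^2 + 27x - 101/4
the matrix is upper triangular; its diagonal is (1, 1, 1, 1)
for a triangular matrix the eigenvalues are the diagonal entries, with algebraic multiplicity their repetition count

λ = 1 (multiplicity 4)


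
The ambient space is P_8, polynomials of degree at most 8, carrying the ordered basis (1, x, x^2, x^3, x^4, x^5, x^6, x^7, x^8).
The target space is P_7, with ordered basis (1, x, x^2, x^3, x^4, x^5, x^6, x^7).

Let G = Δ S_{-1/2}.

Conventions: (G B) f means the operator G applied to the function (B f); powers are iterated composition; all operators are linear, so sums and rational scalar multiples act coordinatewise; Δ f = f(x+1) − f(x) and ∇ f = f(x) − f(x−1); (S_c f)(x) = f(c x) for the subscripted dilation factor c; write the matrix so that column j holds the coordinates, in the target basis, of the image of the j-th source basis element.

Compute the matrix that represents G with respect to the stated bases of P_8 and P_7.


the matrix is [[0, -1/2, 1/4, -1/8, 1/16, -1/32, 1/64, -1/128, 1/256]; [0, 0, 1/2, -3/8, 1/4, -5/32, 3/32, -7/128, 1/32]; [0, 0, 0, -3/8, 3/8, -5/16, 15/64, -21/128, 7/64]; [0, 0, 0, 0, 1/4, -5/16, 5/16, -35/128, 7/32]; [0, 0, 0, 0, 0, -5/32, 15/64, -35/128, 35/128]; [0, 0, 0, 0, 0, 0, 3/32, -21/128, 7/32]; [0, 0, 0, 0, 0, 0, 0, -7/128, 7/64]; [0, 0, 0, 0, 0, 0, 0, 0, 1/32]] (rows listed top to bottom)

image of 1: 0
image of x: -1/2
image of x^2: (1/2)x + 1/4
image of x^3: -(3/8)x^2 - (3/8)x - 1/8
image of x^4: (1/4)x^3 + (3/8)x^2 + (1/4)x + 1/16
image of x^5: -(5/32)x^4 - (5/16)x^3 - (5/16)x^2 - (5/32)x - 1/32
image of x^6: (3/32)x^5 + (15/64)x^4 + (5/16)x^3 + (15/64)x^2 + (3/32)x + 1/64
image of x^7: -(7/128)x^6 - (21/128)x^5 - (35/128)x^4 - (35/128)x^3 - (21/128)x^2 - (7/128)x - 1/128
image of x^8: (1/32)x^7 + (7/64)x^6 + (7/32)x^5 + (35/128)x^4 + (7/32)x^3 + (7/64)x^2 + (1/32)x + 1/256
each image's coordinates form column j of the matrix


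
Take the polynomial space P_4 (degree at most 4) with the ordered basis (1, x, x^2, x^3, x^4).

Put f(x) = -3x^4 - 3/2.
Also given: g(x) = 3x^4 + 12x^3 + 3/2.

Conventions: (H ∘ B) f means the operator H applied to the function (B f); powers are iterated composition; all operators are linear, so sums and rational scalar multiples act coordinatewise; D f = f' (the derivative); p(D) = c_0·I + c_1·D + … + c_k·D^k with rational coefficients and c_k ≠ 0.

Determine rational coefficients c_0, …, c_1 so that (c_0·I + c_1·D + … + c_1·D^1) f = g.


p(D) = -I − D, i.e. c_0 = -1, c_1 = -1

D^0 f = -3x^4 - 3/2
D^1 f = -12x^3
matching coefficients of g against c_0 f + c_1 Df + … from the top degree down determines the c_i
solution: c_0 = -1, c_1 = -1


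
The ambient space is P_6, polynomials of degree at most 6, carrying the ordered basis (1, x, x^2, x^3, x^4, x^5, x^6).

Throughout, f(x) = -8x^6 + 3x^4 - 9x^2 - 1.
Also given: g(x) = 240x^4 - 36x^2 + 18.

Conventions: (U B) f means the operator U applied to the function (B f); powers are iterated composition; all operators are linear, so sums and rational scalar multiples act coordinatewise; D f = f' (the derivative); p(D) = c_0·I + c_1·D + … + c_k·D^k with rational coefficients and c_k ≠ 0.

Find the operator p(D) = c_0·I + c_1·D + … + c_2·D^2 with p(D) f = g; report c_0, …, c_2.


c_0 = 0, c_1 = 0, c_2 = -1

D^0 f = -8x^6 + 3x^4 - 9x^2 - 1
D^1 f = -48x^5 + 12x^3 - 18x
D^2 f = -240x^4 + 36x^2 - 18
matching coefficients of g against c_0 f + c_1 Df + … from the top degree down determines the c_i
solution: c_0 = 0, c_1 = 0, c_2 = -1


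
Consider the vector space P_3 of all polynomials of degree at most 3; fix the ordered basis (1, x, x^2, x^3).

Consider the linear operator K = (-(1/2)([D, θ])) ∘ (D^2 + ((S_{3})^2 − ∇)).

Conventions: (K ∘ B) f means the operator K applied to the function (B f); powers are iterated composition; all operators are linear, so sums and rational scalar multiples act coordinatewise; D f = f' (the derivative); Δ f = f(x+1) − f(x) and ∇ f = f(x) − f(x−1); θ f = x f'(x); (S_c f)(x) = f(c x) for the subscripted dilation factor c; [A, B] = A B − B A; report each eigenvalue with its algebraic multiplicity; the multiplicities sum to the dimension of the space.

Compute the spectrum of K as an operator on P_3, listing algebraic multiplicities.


image of 1: 0
image of x: -9/2
image of x^2: -81x + 1
image of x^3: -(2187/2)x^2 + 3x - 9/2
the matrix is upper triangular; its diagonal is (0, 0, 0, 0)
for a triangular matrix the eigenvalues are the diagonal entries, with algebraic multiplicity their repetition count

λ = 0 (multiplicity 4)


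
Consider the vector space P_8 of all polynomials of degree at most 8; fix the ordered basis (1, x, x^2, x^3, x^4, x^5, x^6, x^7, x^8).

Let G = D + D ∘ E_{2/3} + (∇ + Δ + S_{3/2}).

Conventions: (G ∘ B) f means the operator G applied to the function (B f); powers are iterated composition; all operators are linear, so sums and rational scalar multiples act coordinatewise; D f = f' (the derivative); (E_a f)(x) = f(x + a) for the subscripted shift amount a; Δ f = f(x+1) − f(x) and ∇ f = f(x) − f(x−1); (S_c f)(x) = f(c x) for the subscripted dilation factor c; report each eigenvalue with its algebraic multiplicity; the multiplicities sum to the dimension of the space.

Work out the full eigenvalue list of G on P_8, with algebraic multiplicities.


λ = 1 (multiplicity 1), λ = 3/2 (multiplicity 1), λ = 9/4 (multiplicity 1), λ = 27/8 (multiplicity 1), λ = 81/16 (multiplicity 1), λ = 243/32 (multiplicity 1), λ = 729/64 (multiplicity 1), λ = 2187/128 (multiplicity 1), λ = 6561/256 (multiplicity 1)

image of 1: 1
image of x: (3/2)x + 4
image of x^2: (9/4)x^2 + 8x + 4/3
image of x^3: (27/8)x^3 + 12x^2 + 4x + 10/3
image of x^4: (81/16)x^4 + 16x^3 + 8x^2 + (40/3)x + 32/27
image of x^5: (243/32)x^5 + 20x^4 + (40/3)x^3 + (100/3)x^2 + (160/27)x + 242/81
image of x^6: (729/64)x^6 + 24x^5 + 20x^4 + (200/3)x^3 + (160/9)x^2 + (484/27)x + 64/81
image of x^7: (2187/128)x^7 + 28x^6 + 28x^5 + (350/3)x^4 + (1120/27)x^3 + (1694/27)x^2 + (448/81)x + 1906/729
image of x^8: (6561/256)x^8 + 32x^7 + (112/3)x^6 + (560/3)x^5 + (2240/27)x^4 + (13552/81)x^3 + (1792/81)x^2 + (15248/729)x + 1024/2187
the matrix is upper triangular; its diagonal is (1, 3/2, 9/4, 27/8, 81/16, 243/32, 729/64, 2187/128, 6561/256)
for a triangular matrix the eigenvalues are the diagonal entries, with algebraic multiplicity their repetition count


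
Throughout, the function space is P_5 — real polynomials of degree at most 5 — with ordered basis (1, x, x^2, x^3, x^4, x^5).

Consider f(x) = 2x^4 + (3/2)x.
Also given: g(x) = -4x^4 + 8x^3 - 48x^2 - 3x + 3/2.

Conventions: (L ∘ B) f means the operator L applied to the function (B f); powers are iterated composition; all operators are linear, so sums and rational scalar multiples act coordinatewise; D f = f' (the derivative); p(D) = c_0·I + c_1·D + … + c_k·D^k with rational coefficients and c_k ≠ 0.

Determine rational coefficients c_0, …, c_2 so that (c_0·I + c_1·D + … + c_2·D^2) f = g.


D^0 f = 2x^4 + (3/2)x
D^1 f = 8x^3 + 3/2
D^2 f = 24x^2
matching coefficients of g against c_0 f + c_1 Df + … from the top degree down determines the c_i
solution: c_0 = -2, c_1 = 1, c_2 = -2

c_0 = -2, c_1 = 1, c_2 = -2


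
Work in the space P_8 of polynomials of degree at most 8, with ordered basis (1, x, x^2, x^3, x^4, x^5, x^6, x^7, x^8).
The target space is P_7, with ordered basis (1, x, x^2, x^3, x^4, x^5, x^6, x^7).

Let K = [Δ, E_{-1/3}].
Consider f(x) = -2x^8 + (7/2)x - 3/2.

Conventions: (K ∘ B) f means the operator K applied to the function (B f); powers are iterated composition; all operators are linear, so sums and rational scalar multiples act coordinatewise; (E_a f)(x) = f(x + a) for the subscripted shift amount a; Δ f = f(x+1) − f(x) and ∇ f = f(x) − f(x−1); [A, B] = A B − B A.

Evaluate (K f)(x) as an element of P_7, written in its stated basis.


the result is g(x) = 0

E_{-1/3} f = -2x^8 + (16/3)x^7 - (56/9)x^6 + (112/27)x^5 - (140/81)x^4 + (112/243)x^3 - (56/729)x^2 + (15341/4374)x - 17498/6561
Δ E_{-1/3} f = -16x^7 - (56/3)x^6 - (112/3)x^5 - (700/27)x^4 - (1232/81)x^3 - (392/81)x^2 - (688/729)x + 14969/4374
Δ f = -16x^7 - 56x^6 - 112x^5 - 140x^4 - 112x^3 - 56x^2 - 16x + 3/2
E_{-1/3} Δ f = -16x^7 - (56/3)x^6 - (112/3)x^5 - (700/27)x^4 - (1232/81)x^3 - (392/81)x^2 - (688/729)x + 14969/4374
[Δ, E_{-1/3}] f = 0


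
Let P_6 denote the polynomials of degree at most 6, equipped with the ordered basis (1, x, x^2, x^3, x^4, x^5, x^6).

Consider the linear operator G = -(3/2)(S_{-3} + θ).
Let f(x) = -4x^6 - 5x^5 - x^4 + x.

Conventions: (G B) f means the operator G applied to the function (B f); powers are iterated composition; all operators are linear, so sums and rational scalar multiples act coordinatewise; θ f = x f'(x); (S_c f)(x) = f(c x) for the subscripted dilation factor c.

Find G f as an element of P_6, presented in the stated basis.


S_{-3} f = -2916x^6 + 1215x^5 - 81x^4 - 3x
θ f = -24x^6 - 25x^5 - 4x^4 + x
(S_{-3} + θ) f = -2940x^6 + 1190x^5 - 85x^4 - 2x
(-(3/2)(S_{-3} + θ)) f = 4410x^6 - 1785x^5 + (255/2)x^4 + 3x

the result is g(x) = 4410x^6 - 1785x^5 + (255/2)x^4 + 3x
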